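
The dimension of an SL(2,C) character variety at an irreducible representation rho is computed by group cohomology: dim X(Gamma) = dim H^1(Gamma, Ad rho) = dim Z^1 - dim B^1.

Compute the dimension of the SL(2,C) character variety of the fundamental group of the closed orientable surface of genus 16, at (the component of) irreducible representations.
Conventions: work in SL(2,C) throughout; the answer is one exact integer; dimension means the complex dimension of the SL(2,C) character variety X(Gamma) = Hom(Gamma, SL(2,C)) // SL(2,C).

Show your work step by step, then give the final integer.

Gamma = pi_1(Sigma_16) = < a_1, b_1, ..., a_16, b_16 | prod [a_i, b_i] > has 2g = 32 generators and 1 relator.
A cocycle assigns one sl_2 vector per generator subject to the relator condition d_2(z) = 0: dim of the unconstrained space is 3*2g = 96.
At an irreducible rho, H^2 = coker(d_2) vanishes (Poincare duality: H^2 is dual to H^0 = invariants = 0), so d_2 is surjective onto sl_2 and dim Z^1 = 96 - 3 = 93.
As always at irreducible rho, dim B^1 = 3.
Hence dim X = 93 - 3 = 90.

90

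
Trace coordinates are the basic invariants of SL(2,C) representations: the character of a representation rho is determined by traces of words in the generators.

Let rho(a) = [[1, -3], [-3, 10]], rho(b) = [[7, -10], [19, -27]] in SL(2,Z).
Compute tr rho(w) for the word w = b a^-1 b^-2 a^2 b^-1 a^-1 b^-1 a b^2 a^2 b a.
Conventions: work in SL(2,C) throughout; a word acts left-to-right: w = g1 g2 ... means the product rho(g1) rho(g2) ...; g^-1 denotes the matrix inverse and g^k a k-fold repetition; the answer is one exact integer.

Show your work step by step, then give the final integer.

-1760291993420841841

rho(b) = [[7, -10], [19, -27]]
... * rho(a^-1) = [[10, 3], [3, 1]]  ->  [[40, 11], [109, 30]]
... * rho(b^-1) = [[-27, 10], [-19, 7]]  ->  [[-1289, 477], [-3513, 1300]]
... * rho(b^-1) = [[-27, 10], [-19, 7]]  ->  [[25740, -9551], [70151, -26030]]
... * rho(a) = [[1, -3], [-3, 10]]  ->  [[54393, -172730], [148241, -470753]]
... * rho(a) = [[1, -3], [-3, 10]]  ->  [[572583, -1890479], [1560500, -5152253]]
... * rho(b^-1) = [[-27, 10], [-19, 7]]  ->  [[20459360, -7507523], [55759307, -20460771]]
... * rho(a^-1) = [[10, 3], [3, 1]]  ->  [[182071031, 53870557], [496210757, 146817150]]
... * rho(b^-1) = [[-27, 10], [-19, 7]]  ->  [[-5939458420, 2197804209], [-16187216289, 5989827620]]
... * rho(a) = [[1, -3], [-3, 10]]  ->  [[-12532871047, 39796417350], [-34156699149, 108459925067]]
... * rho(b) = [[7, -10], [19, -27]]  ->  [[668401832321, -949174557980], [1821641682230, -2586850985319]]
... * rho(b) = [[7, -10], [19, -27]]  ->  [[-13355503775373, 18943694742250], [-36398676945451, 51628559781313]]
... * rho(a) = [[1, -3], [-3, 10]]  ->  [[-70186588002123, 229503458748619], [-191284356289390, 625481628649483]]
... * rho(a) = [[1, -3], [-3, 10]]  ->  [[-758696964247980, 2505594351492559], [-2067729242237839, 6828669355363000]]
... * rho(b) = [[7, -10], [19, -27]]  ->  [[42295413928622761, -60064077847819293], [115270613056232127, -163696780172422610]]
... * rho(a) = [[1, -3], [-3, 10]]  ->  [[222487647472080640, -727527020264061213], [606360953573499957, -1982779640892922481]]
tr = 222487647472080640 + -1982779640892922481 = -1760291993420841841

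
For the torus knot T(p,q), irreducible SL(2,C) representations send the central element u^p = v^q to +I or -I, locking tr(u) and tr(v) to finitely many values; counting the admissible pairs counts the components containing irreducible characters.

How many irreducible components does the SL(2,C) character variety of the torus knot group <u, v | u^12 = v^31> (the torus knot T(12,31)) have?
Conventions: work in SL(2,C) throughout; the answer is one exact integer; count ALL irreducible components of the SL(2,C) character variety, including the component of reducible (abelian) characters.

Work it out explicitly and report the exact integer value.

For T(12,31): irreducibility forces the central element u^12 = v^31 to one of +I, -I.
So on each irreducible component the traces are pinned: tr(u) = 2*cos(pi*alpha/12) with 1 <= alpha <= 11, tr(v) = 2*cos(pi*beta/31) with 1 <= beta <= 30.
Consistency of u^12 = (-1)^alpha I with v^31 = (-1)^beta I forces alpha = beta (mod 2).
Enumerate parity-matched pairs: 6*15 odd-odd plus 5*15 even-even gives 165.
components with irreducible characters: 165; plus the single component of reducible (abelian) characters: total 166.

166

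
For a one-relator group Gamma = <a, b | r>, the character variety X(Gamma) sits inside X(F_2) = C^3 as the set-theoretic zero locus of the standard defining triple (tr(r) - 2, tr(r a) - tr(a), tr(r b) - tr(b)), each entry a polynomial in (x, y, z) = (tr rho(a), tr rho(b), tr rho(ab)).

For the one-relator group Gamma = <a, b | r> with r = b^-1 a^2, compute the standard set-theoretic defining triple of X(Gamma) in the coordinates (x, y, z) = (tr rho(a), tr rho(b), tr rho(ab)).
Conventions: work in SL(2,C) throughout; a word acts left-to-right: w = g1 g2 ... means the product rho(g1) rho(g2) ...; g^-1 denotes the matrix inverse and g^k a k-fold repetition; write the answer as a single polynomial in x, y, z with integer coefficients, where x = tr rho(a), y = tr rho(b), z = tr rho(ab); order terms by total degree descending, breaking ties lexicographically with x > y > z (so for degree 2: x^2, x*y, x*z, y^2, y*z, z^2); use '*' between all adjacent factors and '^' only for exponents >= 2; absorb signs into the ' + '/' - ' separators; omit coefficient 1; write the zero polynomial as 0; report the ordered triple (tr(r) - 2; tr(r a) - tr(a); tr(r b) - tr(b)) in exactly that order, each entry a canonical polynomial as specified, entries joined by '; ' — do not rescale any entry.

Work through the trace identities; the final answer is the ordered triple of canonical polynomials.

trace(a^2) = trace(a)*trace(a) - trace(1) = x^2 - 2
trace(a^2 b) = trace(a)*trace(b a) - trace(b) = x*z - y
apply: trace(b^-1 a^2) = trace(a^2)*trace(b) - trace(a^2 b) = x^2*y - x*z - y
apply: trace(a^3) = trace(a)*trace(a^2) - trace(a) = x^3 - 3*x
trace(a^3 b) = trace(a)*trace(a b a) - trace(a b) = x^2*z - x*y - z
trace(b^-1 a^3) = trace(a^3)*trace(b) - trace(a^3 b) = x^3*y - x^2*z - 2*x*y + z
assemble the triple (trace(r) - 2; trace(r a) - x; trace(r b) - y)

x^2*y - x*z - y - 2; x^3*y - x^2*z - 2*x*y - x + z; x^2 - y - 2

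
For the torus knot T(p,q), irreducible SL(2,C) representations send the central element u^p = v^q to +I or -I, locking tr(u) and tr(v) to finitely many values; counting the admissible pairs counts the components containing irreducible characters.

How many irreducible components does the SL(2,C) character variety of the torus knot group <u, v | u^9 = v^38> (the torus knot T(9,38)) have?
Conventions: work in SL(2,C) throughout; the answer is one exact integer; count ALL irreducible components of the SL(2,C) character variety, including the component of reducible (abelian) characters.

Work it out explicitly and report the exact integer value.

Gamma = < u, v | u^9 = v^38 > (torus knot T(9,38)); the central element u^9 = v^38 acts as +I or -I in any irreducible SL(2,C) representation.
This locks tr(u) to 2*cos(pi*alpha/9), alpha in 1..8, and tr(v) to 2*cos(pi*beta/38), beta in 1..37, on each component of irreducible characters.
The two central values (-1)^alpha I and (-1)^beta I must be the same matrix, so alpha and beta share a parity.
Counting: 4 odd alphas x 19 odd betas + 4 even alphas x 18 even betas = 76 + 72 = 148.
components with irreducible characters: 148; plus the single component of reducible (abelian) characters: total 149.

149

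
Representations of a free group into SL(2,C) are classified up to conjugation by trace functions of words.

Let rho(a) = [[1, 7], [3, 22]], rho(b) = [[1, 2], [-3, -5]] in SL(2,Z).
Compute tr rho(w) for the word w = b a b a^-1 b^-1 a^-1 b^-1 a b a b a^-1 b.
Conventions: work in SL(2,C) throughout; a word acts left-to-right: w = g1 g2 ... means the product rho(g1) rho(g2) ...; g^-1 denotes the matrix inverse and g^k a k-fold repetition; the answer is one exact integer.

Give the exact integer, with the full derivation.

1246837643840

rho(b) = [[1, 2], [-3, -5]]
... * rho(a) = [[1, 7], [3, 22]]  ->  [[7, 51], [-18, -131]]
... * rho(b) = [[1, 2], [-3, -5]]  ->  [[-146, -241], [375, 619]]
... * rho(a^-1) = [[22, -7], [-3, 1]]  ->  [[-2489, 781], [6393, -2006]]
... * rho(b^-1) = [[-5, -2], [3, 1]]  ->  [[14788, 5759], [-37983, -14792]]
... * rho(a^-1) = [[22, -7], [-3, 1]]  ->  [[308059, -97757], [-791250, 251089]]
... * rho(b^-1) = [[-5, -2], [3, 1]]  ->  [[-1833566, -713875], [4709517, 1833589]]
... * rho(a) = [[1, 7], [3, 22]]  ->  [[-3975191, -28540212], [10210284, 73305577]]
... * rho(b) = [[1, 2], [-3, -5]]  ->  [[81645445, 134750678], [-209706447, -346107317]]
... * rho(a) = [[1, 7], [3, 22]]  ->  [[485897479, 3536033031], [-1248028398, -9082306103]]
... * rho(b) = [[1, 2], [-3, -5]]  ->  [[-10122201614, -16708370197], [25998889911, 42915473719]]
... * rho(a^-1) = [[22, -7], [-3, 1]]  ->  [[-172563324917, 54147041101], [443229156885, -139076755658]]
... * rho(b) = [[1, 2], [-3, -5]]  ->  [[-335004448220, -615861855339], [860459423859, 1581842092060]]
tr = -335004448220 + 1581842092060 = 1246837643840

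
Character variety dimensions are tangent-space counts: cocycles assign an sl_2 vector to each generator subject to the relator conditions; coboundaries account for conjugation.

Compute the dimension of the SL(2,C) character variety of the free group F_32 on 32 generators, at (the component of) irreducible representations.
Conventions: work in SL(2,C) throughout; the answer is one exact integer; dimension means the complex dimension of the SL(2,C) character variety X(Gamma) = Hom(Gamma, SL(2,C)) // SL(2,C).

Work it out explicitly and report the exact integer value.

Here Gamma is free of rank 32 — no relator constrains a cocycle.
Z^1(Gamma, Ad rho) = (sl_2)^32: a cocycle is a free choice of one sl_2 vector per generator, so dim Z^1 = 3*32 = 96.
Irreducibility makes the coboundary map sl_2 -> Z^1 injective (trivial centralizer), so dim B^1 = 3.
dim H^1 = 96 - 3 = 93, which is dim X.

93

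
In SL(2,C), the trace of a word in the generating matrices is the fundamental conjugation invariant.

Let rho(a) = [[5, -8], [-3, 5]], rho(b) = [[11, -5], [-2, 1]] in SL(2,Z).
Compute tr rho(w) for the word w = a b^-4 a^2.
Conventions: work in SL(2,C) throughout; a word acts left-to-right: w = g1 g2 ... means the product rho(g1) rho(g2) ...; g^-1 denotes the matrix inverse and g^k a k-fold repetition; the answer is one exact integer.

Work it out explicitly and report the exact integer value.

4548994

rho(a) = [[5, -8], [-3, 5]]
... * rho(b^-1) = [[1, 5], [2, 11]]  ->  [[-11, -63], [7, 40]]
... * rho(b^-1) = [[1, 5], [2, 11]]  ->  [[-137, -748], [87, 475]]
... * rho(b^-1) = [[1, 5], [2, 11]]  ->  [[-1633, -8913], [1037, 5660]]
... * rho(b^-1) = [[1, 5], [2, 11]]  ->  [[-19459, -106208], [12357, 67445]]
... * rho(a) = [[5, -8], [-3, 5]]  ->  [[221329, -375368], [-140550, 238369]]
... * rho(a) = [[5, -8], [-3, 5]]  ->  [[2232749, -3647472], [-1417857, 2316245]]
tr = 2232749 + 2316245 = 4548994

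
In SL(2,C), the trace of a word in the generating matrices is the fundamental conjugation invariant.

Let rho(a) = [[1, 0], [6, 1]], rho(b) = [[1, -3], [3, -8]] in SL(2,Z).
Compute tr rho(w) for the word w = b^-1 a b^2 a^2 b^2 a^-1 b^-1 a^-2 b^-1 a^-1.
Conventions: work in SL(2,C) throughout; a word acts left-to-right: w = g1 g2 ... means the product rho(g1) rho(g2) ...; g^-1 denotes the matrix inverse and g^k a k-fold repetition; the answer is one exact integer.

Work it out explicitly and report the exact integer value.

rho(b^-1) = [[-8, 3], [-3, 1]]
... * rho(a) = [[1, 0], [6, 1]]  ->  [[10, 3], [3, 1]]
... * rho(b) = [[1, -3], [3, -8]]  ->  [[19, -54], [6, -17]]
... * rho(b) = [[1, -3], [3, -8]]  ->  [[-143, 375], [-45, 118]]
... * rho(a) = [[1, 0], [6, 1]]  ->  [[2107, 375], [663, 118]]
... * rho(a) = [[1, 0], [6, 1]]  ->  [[4357, 375], [1371, 118]]
... * rho(b) = [[1, -3], [3, -8]]  ->  [[5482, -16071], [1725, -5057]]
... * rho(b) = [[1, -3], [3, -8]]  ->  [[-42731, 112122], [-13446, 35281]]
... * rho(a^-1) = [[1, 0], [-6, 1]]  ->  [[-715463, 112122], [-225132, 35281]]
... * rho(b^-1) = [[-8, 3], [-3, 1]]  ->  [[5387338, -2034267], [1695213, -640115]]
... * rho(a^-1) = [[1, 0], [-6, 1]]  ->  [[17592940, -2034267], [5535903, -640115]]
... * rho(a^-1) = [[1, 0], [-6, 1]]  ->  [[29798542, -2034267], [9376593, -640115]]
... * rho(b^-1) = [[-8, 3], [-3, 1]]  ->  [[-232285535, 87361359], [-73092399, 27489664]]
... * rho(a^-1) = [[1, 0], [-6, 1]]  ->  [[-756453689, 87361359], [-238030383, 27489664]]
tr = -756453689 + 27489664 = -728964025

-728964025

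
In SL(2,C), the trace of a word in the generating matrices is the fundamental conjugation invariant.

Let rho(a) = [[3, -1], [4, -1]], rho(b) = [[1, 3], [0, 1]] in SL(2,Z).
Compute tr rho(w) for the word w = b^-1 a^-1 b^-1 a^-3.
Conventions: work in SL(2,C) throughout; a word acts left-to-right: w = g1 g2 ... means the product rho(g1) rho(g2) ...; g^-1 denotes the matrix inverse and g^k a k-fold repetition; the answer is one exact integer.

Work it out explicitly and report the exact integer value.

rho(b^-1) = [[1, -3], [0, 1]]
... * rho(a^-1) = [[-1, 1], [-4, 3]]  ->  [[11, -8], [-4, 3]]
... * rho(b^-1) = [[1, -3], [0, 1]]  ->  [[11, -41], [-4, 15]]
... * rho(a^-1) = [[-1, 1], [-4, 3]]  ->  [[153, -112], [-56, 41]]
... * rho(a^-1) = [[-1, 1], [-4, 3]]  ->  [[295, -183], [-108, 67]]
... * rho(a^-1) = [[-1, 1], [-4, 3]]  ->  [[437, -254], [-160, 93]]
tr = 437 + 93 = 530

530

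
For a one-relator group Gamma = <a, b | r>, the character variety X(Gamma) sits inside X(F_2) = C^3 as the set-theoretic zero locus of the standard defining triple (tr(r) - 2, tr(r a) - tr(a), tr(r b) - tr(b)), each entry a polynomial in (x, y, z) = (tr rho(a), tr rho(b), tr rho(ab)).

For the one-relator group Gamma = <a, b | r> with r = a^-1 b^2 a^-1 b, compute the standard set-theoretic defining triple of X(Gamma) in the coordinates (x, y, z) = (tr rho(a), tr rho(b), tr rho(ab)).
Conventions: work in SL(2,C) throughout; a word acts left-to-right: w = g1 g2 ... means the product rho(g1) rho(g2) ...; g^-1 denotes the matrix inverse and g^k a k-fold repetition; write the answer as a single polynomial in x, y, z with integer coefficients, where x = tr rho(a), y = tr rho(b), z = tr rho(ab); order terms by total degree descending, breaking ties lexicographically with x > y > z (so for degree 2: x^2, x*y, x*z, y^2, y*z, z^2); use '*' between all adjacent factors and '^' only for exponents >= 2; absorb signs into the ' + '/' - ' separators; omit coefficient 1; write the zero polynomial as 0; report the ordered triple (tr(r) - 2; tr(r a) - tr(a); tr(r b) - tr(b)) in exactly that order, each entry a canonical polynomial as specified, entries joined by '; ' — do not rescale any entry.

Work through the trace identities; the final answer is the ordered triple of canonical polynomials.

x^2*y^3 - 2*x*y^2*z - x^2*y + y*z^2 + x*z - y - 2; x*y^3 - y^2*z - 2*x*y - x + z; x^2*y^4 - 2*x*y^3*z - 2*x^2*y^2 + y^2*z^2 + 2*x*y*z + x^2 - y - 2

reduce: trace(b^2) = trace(b)*trace(b) - trace(1) = y^2 - 2
trace(b^3) = trace(b)*trace(b^2) - trace(b) = y^3 - 3*y
trace(b a b) = trace(b)*trace(a b) - trace(a) = y*z - x
so trace(b^3 a) = trace(b)*trace(b a b) - trace(b a) = y^2*z - x*y - z
trace(b a^-1 b^2) = trace(b^3)*trace(a) - trace(b^3 a) = x*y^3 - y^2*z - 2*x*y + z
trace(a b a b) = trace(a b)*trace(a b) - trace(1)   [split at repeated a] = z^2 - 2
trace(a b a) = trace(a)*trace(b a) - trace(b) = x*z - y
trace(b^2 a b a) = trace(b)*trace(a b a b) - trace(a b a) = y*z^2 - x*z - y
trace(b a^-1 b^2 a) = trace(b^2 a b)*trace(a) - trace(b^2 a b a) = x*y^2*z - x^2*y - y*z^2 + y
trace(a^-1 b^2 a^-1 b) = trace(b a^-1 b^2)*trace(a) - trace(b a^-1 b^2 a) = x^2*y^3 - 2*x*y^2*z - x^2*y + y*z^2 + x*z - y
trace(b^4) = trace(b)*trace(b^3) - trace(b^2)   [square of b] = y^4 - 4*y^2 + 2
reduce: trace(b^4 a) = trace(b)*trace(a b^3) - trace(a b^2)   [square of b] = y^3*z - x*y^2 - 2*y*z + x
trace(b^2 a^-1 b^2) = trace(b^4)*trace(a) - trace(b^4 a)   [inverse elimination on a] = x*y^4 - y^3*z - 3*x*y^2 + 2*y*z + x
trace(a b^2 a) = trace(a)*trace(b^2 a) - trace(b^2)   [square of a] = x*y*z - x^2 - y^2 + 2
trace(b^2 a b^2 a) = trace(b)*trace(a b^2 a b) - trace(a b^2 a)   [square of b] = y^2*z^2 - 2*x*y*z + x^2 - 2
so trace(b^2 a^-1 b^2 a) = trace(b^2 a b^2)*trace(a) - trace(b^2 a b^2 a)   [inverse elimination on a] = x*y^3*z - x^2*y^2 - y^2*z^2 + 2
trace(a^-1 b^2 a^-1 b^2) = trace(b^2 a^-1 b^2)*trace(a) - trace(b^2 a^-1 b^2 a)   [inverse elimination on a] = x^2*y^4 - 2*x*y^3*z - 2*x^2*y^2 + y^2*z^2 + 2*x*y*z + x^2 - 2
assemble the triple (trace(r) - 2; trace(r a) - x; trace(r b) - y)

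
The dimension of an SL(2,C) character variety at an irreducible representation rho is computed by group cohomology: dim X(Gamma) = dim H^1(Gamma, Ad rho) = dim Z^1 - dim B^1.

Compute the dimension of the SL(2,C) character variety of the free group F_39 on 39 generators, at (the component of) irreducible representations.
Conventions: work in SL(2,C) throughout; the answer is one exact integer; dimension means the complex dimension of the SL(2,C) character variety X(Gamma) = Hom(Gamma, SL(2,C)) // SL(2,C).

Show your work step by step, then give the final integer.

114

Gamma = F_39 has 39 generators and no relators.
So Z^1 = (sl_2)^39 in full: dim Z^1 = 117.
Irreducibility makes the coboundary map sl_2 -> Z^1 injective (trivial centralizer), so dim B^1 = 3.
Therefore dim X = 117 - 3 = 114.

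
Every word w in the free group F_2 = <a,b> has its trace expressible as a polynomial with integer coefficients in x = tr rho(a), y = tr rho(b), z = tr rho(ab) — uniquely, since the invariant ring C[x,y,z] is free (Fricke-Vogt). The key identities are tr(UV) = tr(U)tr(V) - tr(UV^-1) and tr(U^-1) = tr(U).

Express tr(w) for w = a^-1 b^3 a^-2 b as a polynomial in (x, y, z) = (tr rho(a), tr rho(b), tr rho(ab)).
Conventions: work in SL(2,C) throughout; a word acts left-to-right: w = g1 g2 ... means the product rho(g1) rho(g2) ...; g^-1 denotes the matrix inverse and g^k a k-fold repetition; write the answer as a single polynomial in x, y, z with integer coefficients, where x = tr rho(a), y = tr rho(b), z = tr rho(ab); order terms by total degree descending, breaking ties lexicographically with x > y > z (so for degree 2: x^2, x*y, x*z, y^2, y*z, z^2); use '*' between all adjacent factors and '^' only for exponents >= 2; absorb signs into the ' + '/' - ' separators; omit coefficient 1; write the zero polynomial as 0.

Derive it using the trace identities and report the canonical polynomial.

x^3*y^4 - 2*x^2*y^3*z - 2*x^3*y^2 - x*y^4 + x*y^2*z^2 + 3*x^2*y*z + y^3*z + 2*x*y^2 - x*z^2 - 2*y*z + x

trace(b^2) = trace(b) * trace(b) - trace(1) = y^2 - 2
next, trace(b^3) = trace(b) * trace(b^2) - trace(b) = y^3 - 3*y
next, trace(b^4) = trace(b) * trace(b^3) - trace(b^2) = y^4 - 4*y^2 + 2
trace(b a b) = trace(b) * trace(a b) - trace(a) = y*z - x
next, trace(a b^3) = trace(b) * trace(b a b) - trace(b a) = y^2*z - x*y - z
next, trace(b^4 a) = trace(b) * trace(a b^3) - trace(a b^2) = y^3*z - x*y^2 - 2*y*z + x
trace(b a^-1 b^3) = trace(b^4) * trace(a) - trace(b^4 a) = x*y^4 - y^3*z - 3*x*y^2 + 2*y*z + x
trace(a b a b) = trace(b a) * trace(b a) - trace(1) = z^2 - 2
trace(a b a) = trace(a) * trace(b a) - trace(b) = x*z - y
and trace(b a b a b) = trace(b) * trace(a b a b) - trace(a b a) = y*z^2 - x*z - y
trace(b^3 a b a) = trace(b) * trace(b a b a b) - trace(b a b a) = y^2*z^2 - x*y*z - y^2 - z^2 + 2
trace(b a^-1 b^3 a) = trace(b^3 a b) * trace(a) - trace(b^3 a b a) = x*y^3*z - x^2*y^2 - y^2*z^2 - x*y*z + x^2 + y^2 + z^2 - 2
next, trace(a^-1 b a^-1 b^3) = trace(b a^-1 b^3) * trace(a) - trace(b a^-1 b^3 a) = x^2*y^4 - 2*x*y^3*z - 2*x^2*y^2 + y^2*z^2 + 3*x*y*z - y^2 - z^2 + 2
trace(a^-1 b^3 a^-2 b) = trace(a^-1 b a^-1 b^3) * trace(a) - trace(a^-1 b a^-1 b^3 a) = x^3*y^4 - 2*x^2*y^3*z - 2*x^3*y^2 - x*y^4 + x*y^2*z^2 + 3*x^2*y*z + y^3*z + 2*x*y^2 - x*z^2 - 2*y*z + x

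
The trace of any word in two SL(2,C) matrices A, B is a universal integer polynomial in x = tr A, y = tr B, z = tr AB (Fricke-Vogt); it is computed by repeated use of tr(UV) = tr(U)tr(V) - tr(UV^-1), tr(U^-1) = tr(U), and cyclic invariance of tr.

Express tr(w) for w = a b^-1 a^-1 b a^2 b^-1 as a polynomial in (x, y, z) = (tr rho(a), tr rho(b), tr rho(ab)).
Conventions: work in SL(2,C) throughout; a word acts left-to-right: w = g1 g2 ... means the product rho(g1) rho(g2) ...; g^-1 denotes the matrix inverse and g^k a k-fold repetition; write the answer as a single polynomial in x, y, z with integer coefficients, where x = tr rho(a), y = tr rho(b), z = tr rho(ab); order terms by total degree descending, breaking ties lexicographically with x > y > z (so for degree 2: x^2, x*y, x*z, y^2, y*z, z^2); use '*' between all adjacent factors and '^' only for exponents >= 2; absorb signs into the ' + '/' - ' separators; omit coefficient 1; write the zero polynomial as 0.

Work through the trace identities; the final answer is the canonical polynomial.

-x^3*y^2*z + x^4*y + x^2*y^3 + 2*x^2*y*z^2 - x^3*z - x*y^2*z - x*z^3 - 3*x^2*y + 3*x*z - y

and tr(a^2) = tr(a) tr(a) - tr(1)  (reduce the a square) = x^2 - 2
next, tr(a^3) = tr(a) tr(a^2) - tr(a)  (reduce the a square) = x^3 - 3*x
next, tr(a b a) = tr(a) tr(b a) - tr(b)  (reduce the a square) = x*z - y
tr(a^3 b) = tr(a) tr(a b a) - tr(a b)  (reduce the a square) = x^2*z - x*y - z
and tr(a^2 b^-1 a) = tr(a^3) tr(b) - tr(a^3 b)  (eliminate b^-1) = x^3*y - x^2*z - 2*x*y + z
and tr(a^2 b a^2) = tr(a) tr(a b a^2) - tr(a b a)  (reduce the a square) = x^3*z - x^2*y - 2*x*z + y
tr(b a b a) = tr(b a) tr(b a) - tr(1)  (split on b) = z^2 - 2
and tr(b a b) = tr(b) tr(a b) - tr(a)  (reduce the b square) = y*z - x
tr(b a^2 b a) = tr(a) tr(b a b a) - tr(b a b)  (reduce the a square) = x*z^2 - y*z - x
tr(b^2) = tr(b) tr(b) - tr(1)  (reduce the b square) = y^2 - 2
tr(b a^2 b) = tr(a) tr(b^2 a) - tr(b^2)  (reduce the a square) = x*y*z - x^2 - y^2 + 2
tr(a^2 b a^2 b) = tr(a) tr(b a^2 b a) - tr(b a^2 b)  (reduce the a square) = x^2*z^2 - 2*x*y*z + y^2 - 2
tr(a b a^2 b^-1 a) = tr(a^2 b a^2) tr(b) - tr(a^2 b a^2 b)  (eliminate b^-1) = x^3*y*z - x^2*y^2 - x^2*z^2 + 2
tr(a b a b a^2) = tr(a) tr(a b a b a) - tr(a b a b)  (reduce the a square) = x^2*z^2 - x*y*z - x^2 - z^2 + 2
next, tr(b a b a b a) = tr(a b a b) tr(a b) - tr(b a)  (split on a) = z^3 - 3*z
and tr(b a b a b) = tr(b) tr(a b a b) - tr(a b a)  (reduce the b square) = y*z^2 - x*z - y
next, tr(a b a b a^2 b) = tr(a) tr(b a b a b a) - tr(b a b a b)  (reduce the a square) = x*z^3 - y*z^2 - 2*x*z + y
tr(a b a^2 b^-1 a b) = tr(a b a b a^2) tr(b) - tr(a b a b a^2 b)  (eliminate b^-1) = x^2*y*z^2 - x*y^2*z - x*z^3 - x^2*y + 2*x*z + y
tr(b a^2 b^-1 a b^-1 a) = tr(a b a^2 b^-1 a) tr(b) - tr(a b a^2 b^-1 a b)  (eliminate b^-1) = x^3*y^2*z - x^2*y^3 - 2*x^2*y*z^2 + x*y^2*z + x*z^3 + x^2*y - 2*x*z + y
and tr(a b^-1 a^-1 b a^2 b^-1) = tr(b a^2 b^-1 a b^-1) tr(a) - tr(b a^2 b^-1 a b^-1 a)  (eliminate a^-1) = -x^3*y^2*z + x^4*y + x^2*y^3 + 2*x^2*y*z^2 - x^3*z - x*y^2*z - x*z^3 - 3*x^2*y + 3*x*z - y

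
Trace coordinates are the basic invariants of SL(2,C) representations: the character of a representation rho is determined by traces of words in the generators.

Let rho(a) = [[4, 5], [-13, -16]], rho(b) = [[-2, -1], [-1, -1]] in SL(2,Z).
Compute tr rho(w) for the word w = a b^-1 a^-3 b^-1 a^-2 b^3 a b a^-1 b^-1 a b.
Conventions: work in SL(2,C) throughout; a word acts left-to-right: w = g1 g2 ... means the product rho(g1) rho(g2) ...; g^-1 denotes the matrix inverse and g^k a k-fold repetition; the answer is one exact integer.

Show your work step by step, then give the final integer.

-100929071388

rho(a) = [[4, 5], [-13, -16]]
... * rho(b^-1) = [[-1, 1], [1, -2]]  ->  [[1, -6], [-3, 19]]
... * rho(a^-1) = [[-16, -5], [13, 4]]  ->  [[-94, -29], [295, 91]]
... * rho(a^-1) = [[-16, -5], [13, 4]]  ->  [[1127, 354], [-3537, -1111]]
... * rho(a^-1) = [[-16, -5], [13, 4]]  ->  [[-13430, -4219], [42149, 13241]]
... * rho(b^-1) = [[-1, 1], [1, -2]]  ->  [[9211, -4992], [-28908, 15667]]
... * rho(a^-1) = [[-16, -5], [13, 4]]  ->  [[-212272, -66023], [666199, 207208]]
... * rho(a^-1) = [[-16, -5], [13, 4]]  ->  [[2538053, 797268], [-7965480, -2502163]]
... * rho(b) = [[-2, -1], [-1, -1]]  ->  [[-5873374, -3335321], [18433123, 10467643]]
... * rho(b) = [[-2, -1], [-1, -1]]  ->  [[15082069, 9208695], [-47333889, -28900766]]
... * rho(b) = [[-2, -1], [-1, -1]]  ->  [[-39372833, -24290764], [123568544, 76234655]]
... * rho(a) = [[4, 5], [-13, -16]]  ->  [[158288600, 191788059], [-496776339, -601911760]]
... * rho(b) = [[-2, -1], [-1, -1]]  ->  [[-508365259, -350076659], [1595464438, 1098688099]]
... * rho(a^-1) = [[-16, -5], [13, 4]]  ->  [[3582847577, 1141519659], [-11244485721, -3582569794]]
... * rho(b^-1) = [[-1, 1], [1, -2]]  ->  [[-2441327918, 1299808259], [7661915927, -4079346133]]
... * rho(a) = [[4, 5], [-13, -16]]  ->  [[-26662819039, -33003571734], [83679163437, 103579117763]]
... * rho(b) = [[-2, -1], [-1, -1]]  ->  [[86329209812, 59666390773], [-270937444637, -187258281200]]
tr = 86329209812 + -187258281200 = -100929071388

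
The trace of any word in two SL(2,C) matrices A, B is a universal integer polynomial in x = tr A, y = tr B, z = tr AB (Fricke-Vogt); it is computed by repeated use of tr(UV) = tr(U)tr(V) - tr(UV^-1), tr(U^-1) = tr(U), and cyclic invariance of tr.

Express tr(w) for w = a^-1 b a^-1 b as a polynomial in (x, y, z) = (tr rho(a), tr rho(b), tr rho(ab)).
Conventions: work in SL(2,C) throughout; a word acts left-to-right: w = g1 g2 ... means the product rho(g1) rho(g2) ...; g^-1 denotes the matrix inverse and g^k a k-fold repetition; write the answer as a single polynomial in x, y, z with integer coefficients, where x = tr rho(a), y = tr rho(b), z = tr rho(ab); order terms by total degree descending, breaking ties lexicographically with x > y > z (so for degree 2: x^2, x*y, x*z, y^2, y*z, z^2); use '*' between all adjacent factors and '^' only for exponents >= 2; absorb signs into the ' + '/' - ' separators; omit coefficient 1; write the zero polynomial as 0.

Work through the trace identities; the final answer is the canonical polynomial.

x^2*y^2 - 2*x*y*z + z^2 - 2

tr(b^2) = tr(b) tr(b) - tr(1)   [square of b] = y^2 - 2
tr(b^2 a) = tr(b) tr(a b) - tr(a)   [square of b] = y*z - x
tr(b a^-1 b) = tr(b^2) tr(a) - tr(b^2 a)   [inverse elimination on a] = x*y^2 - y*z - x
tr(b a b a) = tr(b a) tr(b a) - tr(1)   [split at a repeated b] = z^2 - 2
apply: tr(b a^-1 b a) = tr(b a b) tr(a) - tr(b a b a)   [inverse elimination on a] = x*y*z - x^2 - z^2 + 2
tr(a^-1 b a^-1 b) = tr(b a^-1 b) tr(a) - tr(b a^-1 b a)   [inverse elimination on a] = x^2*y^2 - 2*x*y*z + z^2 - 2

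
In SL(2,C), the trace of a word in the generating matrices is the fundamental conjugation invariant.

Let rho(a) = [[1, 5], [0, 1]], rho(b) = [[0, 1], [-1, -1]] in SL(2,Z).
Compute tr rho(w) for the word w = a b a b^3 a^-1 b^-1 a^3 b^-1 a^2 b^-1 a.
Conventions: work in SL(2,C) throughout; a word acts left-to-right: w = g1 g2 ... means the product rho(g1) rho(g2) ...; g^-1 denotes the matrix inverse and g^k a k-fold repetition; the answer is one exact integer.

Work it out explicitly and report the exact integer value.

214

rho(a) = [[1, 5], [0, 1]]
... * rho(b) = [[0, 1], [-1, -1]]  ->  [[-5, -4], [-1, -1]]
... * rho(a) = [[1, 5], [0, 1]]  ->  [[-5, -29], [-1, -6]]
... * rho(b) = [[0, 1], [-1, -1]]  ->  [[29, 24], [6, 5]]
... * rho(b) = [[0, 1], [-1, -1]]  ->  [[-24, 5], [-5, 1]]
... * rho(b) = [[0, 1], [-1, -1]]  ->  [[-5, -29], [-1, -6]]
... * rho(a^-1) = [[1, -5], [0, 1]]  ->  [[-5, -4], [-1, -1]]
... * rho(b^-1) = [[-1, -1], [1, 0]]  ->  [[1, 5], [0, 1]]
... * rho(a) = [[1, 5], [0, 1]]  ->  [[1, 10], [0, 1]]
... * rho(a) = [[1, 5], [0, 1]]  ->  [[1, 15], [0, 1]]
... * rho(a) = [[1, 5], [0, 1]]  ->  [[1, 20], [0, 1]]
... * rho(b^-1) = [[-1, -1], [1, 0]]  ->  [[19, -1], [1, 0]]
... * rho(a) = [[1, 5], [0, 1]]  ->  [[19, 94], [1, 5]]
... * rho(a) = [[1, 5], [0, 1]]  ->  [[19, 189], [1, 10]]
... * rho(b^-1) = [[-1, -1], [1, 0]]  ->  [[170, -19], [9, -1]]
... * rho(a) = [[1, 5], [0, 1]]  ->  [[170, 831], [9, 44]]
tr = 170 + 44 = 214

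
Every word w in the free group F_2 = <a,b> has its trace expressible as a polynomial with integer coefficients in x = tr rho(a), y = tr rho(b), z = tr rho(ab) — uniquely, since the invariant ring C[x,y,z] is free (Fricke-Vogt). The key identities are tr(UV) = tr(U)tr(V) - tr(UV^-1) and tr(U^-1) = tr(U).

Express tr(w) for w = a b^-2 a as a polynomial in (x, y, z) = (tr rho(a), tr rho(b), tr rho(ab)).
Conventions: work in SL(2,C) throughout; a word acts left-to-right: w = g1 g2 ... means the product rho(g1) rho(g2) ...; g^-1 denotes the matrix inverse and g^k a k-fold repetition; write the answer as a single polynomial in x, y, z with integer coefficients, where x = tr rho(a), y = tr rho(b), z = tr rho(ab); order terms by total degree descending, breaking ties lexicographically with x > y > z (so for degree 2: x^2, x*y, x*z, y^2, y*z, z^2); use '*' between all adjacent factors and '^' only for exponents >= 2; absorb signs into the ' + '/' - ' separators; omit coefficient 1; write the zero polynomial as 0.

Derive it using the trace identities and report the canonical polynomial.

x^2*y^2 - x*y*z - x^2 - y^2 + 2

and tr(a^2) = tr(a) * tr(a) - tr(1) = x^2 - 2
tr(a^2 b) = tr(a) * tr(b a) - tr(b) = x*z - y
next, tr(a^2 b^-1) = tr(a^2) * tr(b) - tr(a^2 b) = x^2*y - x*z - y
and tr(a b^-2 a) = tr(a^2 b^-1) * tr(b) - tr(a^2) = x^2*y^2 - x*y*z - x^2 - y^2 + 2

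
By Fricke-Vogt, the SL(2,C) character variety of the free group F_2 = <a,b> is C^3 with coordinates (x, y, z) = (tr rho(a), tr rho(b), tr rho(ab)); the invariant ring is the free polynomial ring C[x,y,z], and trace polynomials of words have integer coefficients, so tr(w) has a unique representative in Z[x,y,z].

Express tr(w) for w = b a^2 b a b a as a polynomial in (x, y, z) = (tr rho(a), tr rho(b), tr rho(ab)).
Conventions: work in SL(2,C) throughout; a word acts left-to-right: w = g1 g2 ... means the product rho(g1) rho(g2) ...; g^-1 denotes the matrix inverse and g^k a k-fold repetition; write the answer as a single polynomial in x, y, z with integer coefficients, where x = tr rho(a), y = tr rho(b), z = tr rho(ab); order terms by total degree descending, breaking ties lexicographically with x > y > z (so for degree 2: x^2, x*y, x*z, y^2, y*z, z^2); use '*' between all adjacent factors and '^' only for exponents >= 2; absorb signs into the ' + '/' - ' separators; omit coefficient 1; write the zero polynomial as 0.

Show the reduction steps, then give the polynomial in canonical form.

tr(b a b a) = tr(a b)*tr(a b) - tr(1)  (split on a) = z^2 - 2
tr(b a b a b a) = tr(b a)*tr(b a b a) - tr(b^-1 a^-1)  (split on b) = z^3 - 3*z
tr(a b a) = tr(a)*tr(b a) - tr(b)  (reduce the a square) = x*z - y
tr(b a b a b) = tr(b)*tr(a b a b) - tr(a b a)  (reduce the b square) = y*z^2 - x*z - y
tr(b a^2 b a b a) = tr(a)*tr(b a b a b a) - tr(b a b a b)  (reduce the a square) = x*z^3 - y*z^2 - 2*x*z + y

x*z^3 - y*z^2 - 2*x*z + y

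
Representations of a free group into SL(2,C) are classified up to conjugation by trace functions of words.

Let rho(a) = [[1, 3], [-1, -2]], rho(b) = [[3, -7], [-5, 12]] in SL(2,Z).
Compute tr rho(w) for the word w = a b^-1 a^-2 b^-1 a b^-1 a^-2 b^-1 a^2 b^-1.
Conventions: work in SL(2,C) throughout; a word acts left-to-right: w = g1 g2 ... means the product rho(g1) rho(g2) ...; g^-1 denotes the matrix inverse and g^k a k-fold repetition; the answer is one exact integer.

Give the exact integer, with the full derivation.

-1094325

rho(a) = [[1, 3], [-1, -2]]
... * rho(b^-1) = [[12, 7], [5, 3]]  ->  [[27, 16], [-22, -13]]
... * rho(a^-1) = [[-2, -3], [1, 1]]  ->  [[-38, -65], [31, 53]]
... * rho(a^-1) = [[-2, -3], [1, 1]]  ->  [[11, 49], [-9, -40]]
... * rho(b^-1) = [[12, 7], [5, 3]]  ->  [[377, 224], [-308, -183]]
... * rho(a) = [[1, 3], [-1, -2]]  ->  [[153, 683], [-125, -558]]
... * rho(b^-1) = [[12, 7], [5, 3]]  ->  [[5251, 3120], [-4290, -2549]]
... * rho(a^-1) = [[-2, -3], [1, 1]]  ->  [[-7382, -12633], [6031, 10321]]
... * rho(a^-1) = [[-2, -3], [1, 1]]  ->  [[2131, 9513], [-1741, -7772]]
... * rho(b^-1) = [[12, 7], [5, 3]]  ->  [[73137, 43456], [-59752, -35503]]
... * rho(a) = [[1, 3], [-1, -2]]  ->  [[29681, 132499], [-24249, -108250]]
... * rho(a) = [[1, 3], [-1, -2]]  ->  [[-102818, -175955], [84001, 143753]]
... * rho(b^-1) = [[12, 7], [5, 3]]  ->  [[-2113591, -1247591], [1726777, 1019266]]
tr = -2113591 + 1019266 = -1094325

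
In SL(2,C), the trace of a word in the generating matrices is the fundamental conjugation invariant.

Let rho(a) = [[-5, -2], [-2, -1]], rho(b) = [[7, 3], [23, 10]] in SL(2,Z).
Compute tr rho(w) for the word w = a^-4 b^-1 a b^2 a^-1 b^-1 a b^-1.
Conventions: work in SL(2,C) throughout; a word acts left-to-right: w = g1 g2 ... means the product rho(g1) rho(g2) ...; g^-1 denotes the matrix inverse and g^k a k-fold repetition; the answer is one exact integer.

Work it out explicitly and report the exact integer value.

248226287

rho(a^-1) = [[-1, 2], [2, -5]]
... * rho(a^-1) = [[-1, 2], [2, -5]]  ->  [[5, -12], [-12, 29]]
... * rho(a^-1) = [[-1, 2], [2, -5]]  ->  [[-29, 70], [70, -169]]
... * rho(a^-1) = [[-1, 2], [2, -5]]  ->  [[169, -408], [-408, 985]]
... * rho(b^-1) = [[10, -3], [-23, 7]]  ->  [[11074, -3363], [-26735, 8119]]
... * rho(a) = [[-5, -2], [-2, -1]]  ->  [[-48644, -18785], [117437, 45351]]
... * rho(b) = [[7, 3], [23, 10]]  ->  [[-772563, -333782], [1865132, 805821]]
... * rho(b) = [[7, 3], [23, 10]]  ->  [[-13084927, -5655509], [31589807, 13653606]]
... * rho(a^-1) = [[-1, 2], [2, -5]]  ->  [[1773909, 2107691], [-4282595, -5088416]]
... * rho(b^-1) = [[10, -3], [-23, 7]]  ->  [[-30737803, 9432110], [74207618, -22771127]]
... * rho(a) = [[-5, -2], [-2, -1]]  ->  [[134824795, 52043496], [-325495836, -125644109]]
... * rho(b^-1) = [[10, -3], [-23, 7]]  ->  [[151247542, -40169913], [-365143853, 96978745]]
tr = 151247542 + 96978745 = 248226287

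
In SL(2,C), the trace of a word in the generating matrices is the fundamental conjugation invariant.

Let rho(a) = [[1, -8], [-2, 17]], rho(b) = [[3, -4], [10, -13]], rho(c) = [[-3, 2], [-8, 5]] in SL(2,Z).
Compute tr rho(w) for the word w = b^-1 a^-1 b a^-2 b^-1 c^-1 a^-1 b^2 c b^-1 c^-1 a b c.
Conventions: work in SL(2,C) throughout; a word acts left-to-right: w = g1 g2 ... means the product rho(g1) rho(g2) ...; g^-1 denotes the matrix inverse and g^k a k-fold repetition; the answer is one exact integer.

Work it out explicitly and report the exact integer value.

-1747042992858610

rho(b^-1) = [[-13, 4], [-10, 3]]
... * rho(a^-1) = [[17, 8], [2, 1]]  ->  [[-213, -100], [-164, -77]]
... * rho(b) = [[3, -4], [10, -13]]  ->  [[-1639, 2152], [-1262, 1657]]
... * rho(a^-1) = [[17, 8], [2, 1]]  ->  [[-23559, -10960], [-18140, -8439]]
... * rho(a^-1) = [[17, 8], [2, 1]]  ->  [[-422423, -199432], [-325258, -153559]]
... * rho(b^-1) = [[-13, 4], [-10, 3]]  ->  [[7485819, -2287988], [5763944, -1761709]]
... * rho(c^-1) = [[5, -2], [8, -3]]  ->  [[19125191, -8107674], [14726048, -6242761]]
... * rho(a^-1) = [[17, 8], [2, 1]]  ->  [[308912899, 144893854], [237857294, 111565623]]
... * rho(b) = [[3, -4], [10, -13]]  ->  [[2375677237, -3119271698], [1829228112, -2401782275]]
... * rho(b) = [[3, -4], [10, -13]]  ->  [[-24065685269, 31047823126], [-18530138414, 23906257127]]
... * rho(c) = [[-3, 2], [-8, 5]]  ->  [[-176185529201, 107107745092], [-135659641774, 82471008807]]
... * rho(b^-1) = [[-13, 4], [-10, 3]]  ->  [[1219334428693, -383418881528], [938865254992, -295225540675]]
... * rho(c^-1) = [[5, -2], [8, -3]]  ->  [[3029321091241, -1288412212802], [2332521949560, -992053887959]]
... * rho(a) = [[1, -8], [-2, 17]]  ->  [[5606145516845, -46137576347562], [4316629725478, -35525091691783]]
... * rho(b) = [[3, -4], [10, -13]]  ->  [[-444557326925085, 577363910450926], [-342301027741396, 444559673091267]]
... * rho(c) = [[-3, 2], [-8, 5]]  ->  [[-3285239302832153, 1997704898404460], [-2529574301505948, 1538196309973543]]
tr = -3285239302832153 + 1538196309973543 = -1747042992858610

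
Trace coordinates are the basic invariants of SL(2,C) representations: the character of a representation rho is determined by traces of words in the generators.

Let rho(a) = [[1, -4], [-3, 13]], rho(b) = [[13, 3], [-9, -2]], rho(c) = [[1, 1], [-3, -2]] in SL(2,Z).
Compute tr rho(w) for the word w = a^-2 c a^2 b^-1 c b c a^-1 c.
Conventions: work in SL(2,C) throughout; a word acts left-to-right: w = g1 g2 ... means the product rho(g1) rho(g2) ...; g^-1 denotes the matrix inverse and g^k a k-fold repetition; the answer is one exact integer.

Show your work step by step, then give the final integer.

-2206330

rho(a^-1) = [[13, 4], [3, 1]]
... * rho(a^-1) = [[13, 4], [3, 1]]  ->  [[181, 56], [42, 13]]
... * rho(c) = [[1, 1], [-3, -2]]  ->  [[13, 69], [3, 16]]
... * rho(a) = [[1, -4], [-3, 13]]  ->  [[-194, 845], [-45, 196]]
... * rho(a) = [[1, -4], [-3, 13]]  ->  [[-2729, 11761], [-633, 2728]]
... * rho(b^-1) = [[-2, -3], [9, 13]]  ->  [[111307, 161080], [25818, 37363]]
... * rho(c) = [[1, 1], [-3, -2]]  ->  [[-371933, -210853], [-86271, -48908]]
... * rho(b) = [[13, 3], [-9, -2]]  ->  [[-2937452, -694093], [-681351, -160997]]
... * rho(c) = [[1, 1], [-3, -2]]  ->  [[-855173, -1549266], [-198360, -359357]]
... * rho(a^-1) = [[13, 4], [3, 1]]  ->  [[-15765047, -4969958], [-3656751, -1152797]]
... * rho(c) = [[1, 1], [-3, -2]]  ->  [[-855173, -5825131], [-198360, -1351157]]
tr = -855173 + -1351157 = -2206330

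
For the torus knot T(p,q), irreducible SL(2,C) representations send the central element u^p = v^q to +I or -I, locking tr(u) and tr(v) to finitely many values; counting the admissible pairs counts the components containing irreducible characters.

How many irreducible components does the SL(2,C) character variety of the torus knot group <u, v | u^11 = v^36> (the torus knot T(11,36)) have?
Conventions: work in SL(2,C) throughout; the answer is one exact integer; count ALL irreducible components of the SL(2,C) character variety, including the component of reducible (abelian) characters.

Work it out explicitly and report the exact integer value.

In the torus knot group T(11,36), u^11 = v^36 is central, so an irreducible representation sends it to +I or -I (Schur).
So on each irreducible component the traces are pinned: tr(u) = 2*cos(pi*alpha/11) with 1 <= alpha <= 10, tr(v) = 2*cos(pi*beta/36) with 1 <= beta <= 35.
u^11 = (-1)^alpha I and v^36 = (-1)^beta I must agree, so alpha and beta have equal parity.
Enumerate parity-matched pairs: 5*18 odd-odd plus 5*17 even-even gives 175.
Total: 175 irreducible-character components + 1 reducible (abelian) component = 176.

176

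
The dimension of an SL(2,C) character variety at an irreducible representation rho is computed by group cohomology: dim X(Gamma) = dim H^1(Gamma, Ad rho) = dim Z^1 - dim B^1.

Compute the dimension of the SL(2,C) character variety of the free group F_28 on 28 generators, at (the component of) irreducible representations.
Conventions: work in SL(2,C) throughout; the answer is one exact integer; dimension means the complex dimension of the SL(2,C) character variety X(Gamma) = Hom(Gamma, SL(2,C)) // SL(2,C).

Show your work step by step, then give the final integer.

The free group F_28: 28 generators, no relators.
Z^1(Gamma, Ad rho) = (sl_2)^28: a cocycle is a free choice of one sl_2 vector per generator, so dim Z^1 = 3*28 = 84.
dim B^1 = 3: the coboundary map is injective because an irreducible image has centralizer 0 in sl_2.
dim H^1 = 84 - 3 = 81, which is dim X.

81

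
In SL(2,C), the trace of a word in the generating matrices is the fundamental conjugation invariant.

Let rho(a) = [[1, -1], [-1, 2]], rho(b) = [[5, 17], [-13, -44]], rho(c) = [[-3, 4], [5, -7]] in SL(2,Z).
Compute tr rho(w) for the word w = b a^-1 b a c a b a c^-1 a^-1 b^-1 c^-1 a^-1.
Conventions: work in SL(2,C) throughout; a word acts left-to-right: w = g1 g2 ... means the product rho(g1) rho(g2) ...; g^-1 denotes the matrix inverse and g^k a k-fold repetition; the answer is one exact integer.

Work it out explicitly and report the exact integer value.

rho(b) = [[5, 17], [-13, -44]]
... * rho(a^-1) = [[2, 1], [1, 1]]  ->  [[27, 22], [-70, -57]]
... * rho(b) = [[5, 17], [-13, -44]]  ->  [[-151, -509], [391, 1318]]
... * rho(a) = [[1, -1], [-1, 2]]  ->  [[358, -867], [-927, 2245]]
... * rho(c) = [[-3, 4], [5, -7]]  ->  [[-5409, 7501], [14006, -19423]]
... * rho(a) = [[1, -1], [-1, 2]]  ->  [[-12910, 20411], [33429, -52852]]
... * rho(b) = [[5, 17], [-13, -44]]  ->  [[-329893, -1117554], [854221, 2893781]]
... * rho(a) = [[1, -1], [-1, 2]]  ->  [[787661, -1905215], [-2039560, 4933341]]
... * rho(c^-1) = [[-7, -4], [-5, -3]]  ->  [[4012448, 2565001], [-10389785, -6641783]]
... * rho(a^-1) = [[2, 1], [1, 1]]  ->  [[10589897, 6577449], [-27421353, -17031568]]
... * rho(b^-1) = [[-44, -17], [13, 5]]  ->  [[-380448631, -147141004], [985129148, 381005161]]
... * rho(c^-1) = [[-7, -4], [-5, -3]]  ->  [[3398845437, 1963217536], [-8800929841, -5083532075]]
... * rho(a^-1) = [[2, 1], [1, 1]]  ->  [[8760908410, 5362062973], [-22685391757, -13884461916]]
tr = 8760908410 + -13884461916 = -5123553506

-5123553506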